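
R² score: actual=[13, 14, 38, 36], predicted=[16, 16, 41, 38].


ȳ = 25.25
SS_res = Σ(y-ŷ)² = 26
SS_tot = Σ(y-ȳ)² = 554.75
R² = 1 - SS_res/SS_tot = 1 - 0.0469 = 0.9531

0.9531


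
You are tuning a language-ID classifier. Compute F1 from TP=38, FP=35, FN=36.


Precision = 38/73 = 0.5205
Recall = 38/74 = 0.5135
F1 = 2·P·R/(P+R) = 2·TP/(2·TP+FP+FN) = 76/(76+35+36) = 76/147 = 0.517

0.517


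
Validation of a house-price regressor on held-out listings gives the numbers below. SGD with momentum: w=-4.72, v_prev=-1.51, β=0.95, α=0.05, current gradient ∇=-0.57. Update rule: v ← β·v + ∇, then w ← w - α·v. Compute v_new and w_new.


v_new = 0.95·-1.51 - 0.57 = -1.4345 - 0.57 = -2.0045
w_new = -4.72 - 0.05·-2.0045 = -4.72 + 0.100225 = -4.619775

v_new=-2.0045, w_new=-4.619775


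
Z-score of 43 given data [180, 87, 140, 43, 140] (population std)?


μ = 118, σ = 47.7452
z = (43 - 118)/47.7452 = -1.5708

-1.5708


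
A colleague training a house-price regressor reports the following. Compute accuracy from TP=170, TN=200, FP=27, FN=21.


Accuracy = (TP+TN)/(TP+TN+FP+FN)
= (170+200)/(418)
= 370/418 = 88.52%

88.52%


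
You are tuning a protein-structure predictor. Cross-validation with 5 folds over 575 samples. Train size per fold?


Fold size = 575/5 = 115
Training per fold = 575 - 115 = 460

460


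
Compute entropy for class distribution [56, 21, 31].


Probabilities: [56/108, 21/108, 31/108] ≈ [0.5185, 0.1944, 0.287]
H = -((56/108)·log₂(56/108) + (21/108)·log₂(21/108) + (31/108)·log₂(31/108))
  = 1.4676 bits

1.4676 bits


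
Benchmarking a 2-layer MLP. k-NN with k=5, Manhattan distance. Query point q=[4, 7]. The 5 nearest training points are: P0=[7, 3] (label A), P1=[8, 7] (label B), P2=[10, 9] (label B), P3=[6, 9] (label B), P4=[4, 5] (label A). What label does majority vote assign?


d(q,P0) = 7  (label A)
d(q,P1) = 4  (label B)
d(q,P2) = 8  (label B)
d(q,P3) = 4  (label B)
d(q,P4) = 2  (label A)
Votes: A=2, B=3
Majority → B

B


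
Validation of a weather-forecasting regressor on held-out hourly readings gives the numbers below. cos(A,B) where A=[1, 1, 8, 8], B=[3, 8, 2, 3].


A·B = 1·3 + 1·8 + 8·2 + 8·3 = 51
‖A‖ = √130 = 11.4018, ‖B‖ = √86 = 9.2736
cos = 51/(√130·√86) = 51/√11180 = 0.4823

0.4823


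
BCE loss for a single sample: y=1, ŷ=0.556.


BCE = -[y·ln(p) + (1-y)·ln(1-p)]
= -1·ln(0.556) - 0
= -ln(0.556) = 0.587

0.587


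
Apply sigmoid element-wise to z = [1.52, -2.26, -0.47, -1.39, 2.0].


σ(1.52) = 1/(1+e^-1.52) = 0.8205
σ(-2.26) = 1/(1+e^2.26) = 0.0945
σ(-0.47) = 1/(1+e^0.47) = 0.3846
σ(-1.39) = 1/(1+e^1.39) = 0.1994
σ(2.0) = 1/(1+e^-2.0) = 0.8808
result = [0.8205, 0.0945, 0.3846, 0.1994, 0.8808]

[0.8205, 0.0945, 0.3846, 0.1994, 0.8808]


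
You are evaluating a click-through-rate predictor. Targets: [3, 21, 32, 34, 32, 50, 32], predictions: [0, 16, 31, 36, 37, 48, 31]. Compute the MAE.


Absolute errors: |3-0|=3, |21-16|=5, |32-31|=1, |34-36|=2, |32-37|=5, |50-48|=2, |32-31|=1
Sum = 19
MAE = 19/7 = 19/7

19/7


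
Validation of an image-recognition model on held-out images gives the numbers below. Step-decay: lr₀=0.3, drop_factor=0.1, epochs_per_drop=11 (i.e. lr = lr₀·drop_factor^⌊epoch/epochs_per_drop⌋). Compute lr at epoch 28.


n_drops = ⌊28/11⌋ = 2
lr = 0.3·0.1^2 = 0.3·0.01 = 0.003

0.003


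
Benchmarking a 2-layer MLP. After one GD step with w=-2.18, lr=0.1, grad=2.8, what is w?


w_new = w - α·∇
= -2.18 - 0.1·2.8
= -2.18 - 0.28
= -2.46

-2.46


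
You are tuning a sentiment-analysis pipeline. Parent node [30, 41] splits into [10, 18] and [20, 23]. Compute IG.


Parent = [30, 41], H_parent = 0.9826
H_left = 0.9403 (n=28), H_right = 0.9965 (n=43)
H_children = (28/71)·0.9403 + (43/71)·0.9965 = 0.9743
IG = 0.9826 - 0.9743 = 0.0083

0.0083


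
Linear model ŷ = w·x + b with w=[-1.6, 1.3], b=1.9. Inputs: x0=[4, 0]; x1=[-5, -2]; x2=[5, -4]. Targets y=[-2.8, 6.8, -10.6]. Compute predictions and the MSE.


ŷ0 = (-1.6)·(4) + (1.3)·(0) + 1.9 = -4.5
ŷ1 = (-1.6)·(-5) + (1.3)·(-2) + 1.9 = 7.3
ŷ2 = (-1.6)·(5) + (1.3)·(-4) + 1.9 = -11.3
errors² = [2.89, 0.25, 0.49]
MSE = 3.6300/3 = 1.21

1.21


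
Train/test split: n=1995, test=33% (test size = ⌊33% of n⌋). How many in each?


Test = ⌊1995·33/100⌋ = 658
Train = 1995 - 658 = 1337

Train: 1337, Test: 658


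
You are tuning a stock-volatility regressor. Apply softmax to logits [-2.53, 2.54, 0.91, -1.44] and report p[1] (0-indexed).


Exponentials: e^-2.53=0.0797, e^2.54=12.6797, e^0.91=2.4843, e^-1.44=0.2369
Sum = 15.4806
Softmax = [0.0051, 0.8191, 0.1605, 0.0153]
p[1] = 12.6797/15.4806 = 0.8191

0.8191


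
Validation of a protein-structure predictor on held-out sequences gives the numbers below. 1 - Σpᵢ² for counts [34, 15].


Probabilities: [34/49, 15/49] ≈ [0.6939, 0.3061]
Σpᵢ² = (1156 + 225)/49² = 1381/2401
Gini = 1 - Σpᵢ² = 1 - 1381/2401 = 0.4248

0.4248


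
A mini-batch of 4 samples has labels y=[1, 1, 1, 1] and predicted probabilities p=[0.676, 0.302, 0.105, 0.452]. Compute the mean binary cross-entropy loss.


L[0] = -ln(0.676) = 0.3916
L[1] = -ln(0.302) = 1.1973
L[2] = -ln(0.105) = 2.2538
L[3] = -ln(0.452) = 0.7941
mean = (0.3916 + 1.1973 + 2.2538 + 0.7941)/4 = 1.1592

1.1592


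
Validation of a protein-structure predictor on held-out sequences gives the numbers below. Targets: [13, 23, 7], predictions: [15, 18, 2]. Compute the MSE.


Squared errors: (13-15)²=4, (23-18)²=25, (7-2)²=25
Sum = 54
MSE = 54/3 = 18

18


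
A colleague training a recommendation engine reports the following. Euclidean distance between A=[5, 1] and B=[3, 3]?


d = √((5-3)² + (1-3)²)
  = √(4 + 4)
  = √8 = 2.8284

2.8284


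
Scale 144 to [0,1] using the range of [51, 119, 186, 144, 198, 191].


min=51, max=198
(144-51)/(198-51) = 93/147 = 0.6327

0.6327


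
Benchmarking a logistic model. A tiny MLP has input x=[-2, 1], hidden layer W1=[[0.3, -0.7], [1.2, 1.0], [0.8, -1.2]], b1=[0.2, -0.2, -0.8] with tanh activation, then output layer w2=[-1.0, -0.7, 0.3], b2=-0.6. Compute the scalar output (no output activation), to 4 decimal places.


z1[0] = (0.3)·(-2) + (-0.7)·(1) + 0.2 = -1.1
z1[1] = (1.2)·(-2) + (1.0)·(1) - 0.2 = -1.6
z1[2] = (0.8)·(-2) + (-1.2)·(1) - 0.8 = -3.6
h = tanh(z1) = [-0.8005, -0.9217, -0.9985]
output = (-1.0)·(-0.8005) + (-0.7)·(-0.9217) + (0.3)·(-0.9985) - 0.6 = 0.5461

0.5461


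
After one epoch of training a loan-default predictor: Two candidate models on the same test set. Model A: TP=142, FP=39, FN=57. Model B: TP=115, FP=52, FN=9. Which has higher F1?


Model A: P=142/181=0.7845, R=142/199=0.7136, F1=2PR/(P+R)=2TP/(2TP+FP+FN)=284/380=0.7474
Model B: P=115/167=0.6886, R=115/124=0.9274, F1=2PR/(P+R)=2TP/(2TP+FP+FN)=230/291=0.7904
0.7474 < 0.7904 → Model B

Model B


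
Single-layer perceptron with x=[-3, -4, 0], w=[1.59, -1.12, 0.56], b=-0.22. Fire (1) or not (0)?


z = (-3)·(1.59) + (-4)·(-1.12) + (0)·(0.56) - 0.22
  = -0.51
step(z) = 0 (z<0)

0


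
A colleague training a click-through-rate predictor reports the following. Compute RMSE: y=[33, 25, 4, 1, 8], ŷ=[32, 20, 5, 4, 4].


MSE = 52/5 = 10.4
RMSE = √(52/5) = 3.2249

3.2249


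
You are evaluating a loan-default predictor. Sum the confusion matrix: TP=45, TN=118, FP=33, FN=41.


Total = TP + TN + FP + FN
= 45 + 118 + 33 + 41
= 237
(Predicted positive: 78, predicted negative: 159)

237


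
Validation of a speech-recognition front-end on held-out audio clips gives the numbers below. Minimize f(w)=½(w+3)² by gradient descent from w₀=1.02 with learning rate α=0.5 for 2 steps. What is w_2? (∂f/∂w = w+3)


step 1: grad = 1.02+3 = 4.02; w = 1.02 - 0.5·(4.02) = -0.99
step 2: grad = -0.99+3 = 2.01; w = -0.99 - 0.5·(2.01) = -1.995

-1.995


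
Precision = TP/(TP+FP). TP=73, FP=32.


Precision = TP/(TP+FP)
= 73/(73+32)
= 73/105 = 69.52%

69.52%


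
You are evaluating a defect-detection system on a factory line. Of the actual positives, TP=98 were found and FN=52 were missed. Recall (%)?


Recall = TP/(TP+FN)
= 98/(98+52)
= 98/150 = 65.33%

65.33%


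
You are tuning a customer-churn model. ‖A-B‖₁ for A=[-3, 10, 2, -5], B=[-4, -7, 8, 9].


d = |-3+ 4| + |10+ 7| + |2-8| + |-5-9|
  = 1 + 17 + 6 + 14
  = 38

38


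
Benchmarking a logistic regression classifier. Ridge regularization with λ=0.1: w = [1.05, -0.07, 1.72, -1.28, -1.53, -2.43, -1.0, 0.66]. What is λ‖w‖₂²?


‖w‖₂² = (1.05)² + (-0.07)² + (1.72)² + (-1.28)² + (-1.53)² + (-2.43)² + (-1.0)² + (0.66)²
     = 1.1025 + 0.0049 + 2.9584 + 1.6384 + 2.3409 + 5.9049 + 1 + 0.4356
     = 15.3856
λ·‖w‖₂² = 0.1·15.3856 = 1.53856

1.53856


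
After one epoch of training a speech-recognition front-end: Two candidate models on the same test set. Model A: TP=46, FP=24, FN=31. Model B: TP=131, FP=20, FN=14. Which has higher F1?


Model A: P=46/70=0.6571, R=46/77=0.5974, F1=2PR/(P+R)=2TP/(2TP+FP+FN)=92/147=0.6259
Model B: P=131/151=0.8675, R=131/145=0.9034, F1=2PR/(P+R)=2TP/(2TP+FP+FN)=262/296=0.8851
0.6259 < 0.8851 → Model B

Model B


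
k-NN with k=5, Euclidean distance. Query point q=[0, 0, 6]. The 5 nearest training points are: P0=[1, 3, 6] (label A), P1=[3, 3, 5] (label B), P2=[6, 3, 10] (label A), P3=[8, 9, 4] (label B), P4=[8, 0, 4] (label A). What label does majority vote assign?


d(q,P0) = 3.1623  (label A)
d(q,P1) = 4.3589  (label B)
d(q,P2) = 7.8102  (label A)
d(q,P3) = 12.2066  (label B)
d(q,P4) = 8.2462  (label A)
Votes: A=3, B=2
Majority → A

A


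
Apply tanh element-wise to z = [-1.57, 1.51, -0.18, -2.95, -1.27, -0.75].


tanh(-1.57) = -0.917
tanh(1.51) = 0.9069
tanh(-0.18) = -0.1781
tanh(-2.95) = -0.9945
tanh(-1.27) = -0.8538
tanh(-0.75) = -0.6351
result = [-0.917, 0.9069, -0.1781, -0.9945, -0.8538, -0.6351]

[-0.917, 0.9069, -0.1781, -0.9945, -0.8538, -0.6351]


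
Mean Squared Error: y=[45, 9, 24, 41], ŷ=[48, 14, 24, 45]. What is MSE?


Squared errors: (45-48)²=9, (9-14)²=25, (24-24)²=0, (41-45)²=16
Sum = 50
MSE = 50/4 = 25/2

25/2


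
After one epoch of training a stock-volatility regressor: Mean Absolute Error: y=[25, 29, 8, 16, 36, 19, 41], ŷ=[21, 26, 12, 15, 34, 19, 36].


Absolute errors: |25-21|=4, |29-26|=3, |8-12|=4, |16-15|=1, |36-34|=2, |19-19|=0, |41-36|=5
Sum = 19
MAE = 19/7 = 19/7

19/7


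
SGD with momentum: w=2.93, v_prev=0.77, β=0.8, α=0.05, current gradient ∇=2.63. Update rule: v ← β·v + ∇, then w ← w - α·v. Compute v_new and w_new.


v_new = 0.8·0.77 + 2.63 = 0.616 + 2.63 = 3.246
w_new = 2.93 - 0.05·3.246 = 2.93 - 0.1623 = 2.7677

v_new=3.246, w_new=2.7677


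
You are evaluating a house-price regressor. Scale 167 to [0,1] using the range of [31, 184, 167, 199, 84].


min=31, max=199
(167-31)/(199-31) = 136/168 = 0.8095

0.8095


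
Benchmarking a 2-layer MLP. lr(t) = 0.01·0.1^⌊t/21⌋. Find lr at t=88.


n_drops = ⌊88/21⌋ = 4
lr = 0.01·0.1^4 = 0.01·0.0001 = 0.000001

0.000001


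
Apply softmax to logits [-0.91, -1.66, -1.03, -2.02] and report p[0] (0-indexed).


Exponentials: e^-0.91=0.4025, e^-1.66=0.1901, e^-1.03=0.357, e^-2.02=0.1327
Sum = 1.0823
Softmax = [0.3719, 0.1757, 0.3299, 0.1226]
p[0] = 0.4025/1.0823 = 0.3719

0.3719


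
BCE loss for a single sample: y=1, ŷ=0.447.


BCE = -[y·ln(p) + (1-y)·ln(1-p)]
= -1·ln(0.447) - 0
= -ln(0.447) = 0.8052

0.8052


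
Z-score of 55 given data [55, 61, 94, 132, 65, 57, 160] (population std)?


μ = 89.1429, σ = 38.6465
z = (55 - 89.1429)/38.6465 = -0.8835

-0.8835


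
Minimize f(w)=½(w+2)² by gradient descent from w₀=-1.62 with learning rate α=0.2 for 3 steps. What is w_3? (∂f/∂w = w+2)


step 1: grad = -1.62+2 = 0.38; w = -1.62 - 0.2·(0.38) = -1.696
step 2: grad = -1.696+2 = 0.304; w = -1.696 - 0.2·(0.304) = -1.7568
step 3: grad = -1.7568+2 = 0.2432; w = -1.7568 - 0.2·(0.2432) = -1.80544

-1.80544


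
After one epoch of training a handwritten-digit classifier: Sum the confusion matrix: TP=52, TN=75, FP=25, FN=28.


Total = TP + TN + FP + FN
= 52 + 75 + 25 + 28
= 180
(Predicted positive: 77, predicted negative: 103)

180


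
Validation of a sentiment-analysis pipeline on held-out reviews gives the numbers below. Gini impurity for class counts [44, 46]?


Probabilities: [44/90, 46/90] ≈ [0.4889, 0.5111]
Σpᵢ² = (1936 + 2116)/90² = 4052/8100
Gini = 1 - Σpᵢ² = 1 - 4052/8100 = 0.4998

0.4998


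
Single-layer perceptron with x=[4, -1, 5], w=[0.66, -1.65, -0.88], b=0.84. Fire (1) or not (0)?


z = (4)·(0.66) + (-1)·(-1.65) + (5)·(-0.88) + 0.84
  = 0.73
step(z) = 1 (z≥0)

1


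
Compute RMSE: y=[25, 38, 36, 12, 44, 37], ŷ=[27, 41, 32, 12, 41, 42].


MSE = 63/6 = 10.5
RMSE = √(63/6) = 3.2404

3.2404


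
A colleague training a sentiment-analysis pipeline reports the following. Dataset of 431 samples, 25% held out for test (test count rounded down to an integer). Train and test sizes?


Test = ⌊431·25/100⌋ = 107
Train = 431 - 107 = 324

Train: 324, Test: 107


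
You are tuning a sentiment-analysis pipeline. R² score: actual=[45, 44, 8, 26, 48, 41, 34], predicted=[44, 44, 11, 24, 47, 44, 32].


ȳ = 35.1429
SS_res = Σ(y-ŷ)² = 28
SS_tot = Σ(y-ȳ)² = 1196.86
R² = 1 - SS_res/SS_tot = 1 - 0.0234 = 0.9766

0.9766


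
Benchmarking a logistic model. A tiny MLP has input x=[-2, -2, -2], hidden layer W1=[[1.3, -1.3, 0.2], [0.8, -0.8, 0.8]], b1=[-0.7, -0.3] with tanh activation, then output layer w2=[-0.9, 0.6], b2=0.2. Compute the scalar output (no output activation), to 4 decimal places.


z1[0] = (1.3)·(-2) + (-1.3)·(-2) + (0.2)·(-2) - 0.7 = -1.1
z1[1] = (0.8)·(-2) + (-0.8)·(-2) + (0.8)·(-2) - 0.3 = -1.9
h = tanh(z1) = [-0.8005, -0.9562]
output = (-0.9)·(-0.8005) + (0.6)·(-0.9562) + 0.2 = 0.3467

0.3467


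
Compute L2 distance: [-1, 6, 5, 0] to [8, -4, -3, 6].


d = √((-1-8)² + (6+ 4)² + (5+ 3)² + (0-6)²)
  = √(81 + 100 + 64 + 36)
  = √281 = 16.7631

16.7631


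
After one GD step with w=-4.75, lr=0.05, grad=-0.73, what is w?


w_new = w - α·∇
= -4.75 - 0.05·-0.73
= -4.75 + 0.0365
= -4.7135

-4.7135


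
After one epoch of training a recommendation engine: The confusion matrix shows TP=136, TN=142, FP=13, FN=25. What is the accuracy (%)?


Accuracy = (TP+TN)/(TP+TN+FP+FN)
= (136+142)/(316)
= 278/316 = 87.97%

87.97%


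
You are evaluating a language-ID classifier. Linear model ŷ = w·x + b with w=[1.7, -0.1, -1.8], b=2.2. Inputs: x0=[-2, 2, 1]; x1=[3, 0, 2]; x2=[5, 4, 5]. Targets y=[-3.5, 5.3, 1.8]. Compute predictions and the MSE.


ŷ0 = (1.7)·(-2) + (-0.1)·(2) + (-1.8)·(1) + 2.2 = -3.2
ŷ1 = (1.7)·(3) + (-0.1)·(0) + (-1.8)·(2) + 2.2 = 3.7
ŷ2 = (1.7)·(5) + (-0.1)·(4) + (-1.8)·(5) + 2.2 = 1.3
errors² = [0.09, 2.56, 0.25]
MSE = 2.9000/3 = 0.9667

0.9667


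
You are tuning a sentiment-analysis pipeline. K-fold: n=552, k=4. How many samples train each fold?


Fold size = 552/4 = 138
Training per fold = 552 - 138 = 414

414


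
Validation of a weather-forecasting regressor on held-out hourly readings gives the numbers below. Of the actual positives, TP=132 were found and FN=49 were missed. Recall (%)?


Recall = TP/(TP+FN)
= 132/(132+49)
= 132/181 = 72.93%

72.93%


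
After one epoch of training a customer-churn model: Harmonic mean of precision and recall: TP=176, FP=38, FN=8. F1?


Precision = 176/214 = 0.8224
Recall = 176/184 = 0.9565
F1 = 2·P·R/(P+R) = 2·TP/(2·TP+FP+FN) = 352/(352+38+8) = 352/398 = 0.8844

0.8844


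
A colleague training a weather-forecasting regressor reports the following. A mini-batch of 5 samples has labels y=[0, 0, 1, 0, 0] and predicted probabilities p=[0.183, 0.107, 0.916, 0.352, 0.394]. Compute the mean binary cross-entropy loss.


L[0] = -ln(1-0.183) = -ln(0.817) = 0.2021
L[1] = -ln(1-0.107) = -ln(0.893) = 0.1132
L[2] = -ln(0.916) = 0.0877
L[3] = -ln(1-0.352) = -ln(0.648) = 0.4339
L[4] = -ln(1-0.394) = -ln(0.606) = 0.5009
mean = (0.2021 + 0.1132 + 0.0877 + 0.4339 + 0.5009)/5 = 0.2676

0.2676


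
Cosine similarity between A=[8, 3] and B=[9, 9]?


A·B = 8·9 + 3·9 = 99
‖A‖ = √73 = 8.544, ‖B‖ = √162 = 12.7279
cos = 99/(√73·√162) = 99/√11826 = 0.9104

0.9104


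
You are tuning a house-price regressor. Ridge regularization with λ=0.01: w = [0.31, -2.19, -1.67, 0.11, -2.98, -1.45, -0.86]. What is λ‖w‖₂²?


‖w‖₂² = (0.31)² + (-2.19)² + (-1.67)² + (0.11)² + (-2.98)² + (-1.45)² + (-0.86)²
     = 0.0961 + 4.7961 + 2.7889 + 0.0121 + 8.8804 + 2.1025 + 0.7396
     = 19.4157
λ·‖w‖₂² = 0.01·19.4157 = 0.194157

0.194157


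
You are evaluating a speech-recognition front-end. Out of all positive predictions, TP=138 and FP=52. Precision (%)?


Precision = TP/(TP+FP)
= 138/(138+52)
= 138/190 = 72.63%

72.63%


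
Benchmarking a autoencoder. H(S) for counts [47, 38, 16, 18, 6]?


Probabilities: [47/125, 38/125, 16/125, 18/125, 6/125] ≈ [0.376, 0.304, 0.128, 0.144, 0.048]
H = -((47/125)·log₂(47/125) + (38/125)·log₂(38/125) + (16/125)·log₂(16/125) + (18/125)·log₂(18/125) + (6/125)·log₂(6/125))
  = 2.0453 bits

2.0453 bits


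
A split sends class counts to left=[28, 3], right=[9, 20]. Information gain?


Parent = [37, 23], H_parent = 0.9604
H_left = 0.4587 (n=31), H_right = 0.8936 (n=29)
H_children = (31/60)·0.4587 + (29/60)·0.8936 = 0.6689
IG = 0.9604 - 0.6689 = 0.2915

0.2915


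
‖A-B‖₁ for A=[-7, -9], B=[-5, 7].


d = |-7+ 5| + |-9-7|
  = 2 + 16
  = 18

18


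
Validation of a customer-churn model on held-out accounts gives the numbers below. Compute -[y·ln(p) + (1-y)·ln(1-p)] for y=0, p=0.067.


BCE = -[y·ln(p) + (1-y)·ln(1-p)]
= -0 - 1·ln(1-0.067)
= -ln(0.933) = 0.0694

0.0694


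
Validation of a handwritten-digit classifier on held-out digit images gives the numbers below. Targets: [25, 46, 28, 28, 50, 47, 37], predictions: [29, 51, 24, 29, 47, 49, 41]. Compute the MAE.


Absolute errors: |25-29|=4, |46-51|=5, |28-24|=4, |28-29|=1, |50-47|=3, |47-49|=2, |37-41|=4
Sum = 23
MAE = 23/7 = 23/7

23/7


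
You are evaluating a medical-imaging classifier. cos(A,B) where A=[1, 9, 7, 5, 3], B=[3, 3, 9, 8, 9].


A·B = 1·3 + 9·3 + 7·9 + 5·8 + 3·9 = 160
‖A‖ = √165 = 12.8452, ‖B‖ = √244 = 15.6205
cos = 160/(√165·√244) = 160/√40260 = 0.7974

0.7974


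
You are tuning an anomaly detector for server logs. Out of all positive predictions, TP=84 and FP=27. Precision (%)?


Precision = TP/(TP+FP)
= 84/(84+27)
= 84/111 = 75.68%

75.68%


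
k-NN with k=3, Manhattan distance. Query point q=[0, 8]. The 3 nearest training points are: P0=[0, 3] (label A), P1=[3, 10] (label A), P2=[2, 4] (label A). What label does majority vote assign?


d(q,P0) = 5  (label A)
d(q,P1) = 5  (label A)
d(q,P2) = 6  (label A)
Votes: A=3, B=0
Majority → A

A


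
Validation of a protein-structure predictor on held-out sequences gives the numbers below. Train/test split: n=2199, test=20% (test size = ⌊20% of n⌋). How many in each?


Test = ⌊2199·20/100⌋ = 439
Train = 2199 - 439 = 1760

Train: 1760, Test: 439


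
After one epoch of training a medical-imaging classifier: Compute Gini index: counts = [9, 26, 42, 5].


Probabilities: [9/82, 26/82, 42/82, 5/82] ≈ [0.1098, 0.3171, 0.5122, 0.061]
Σpᵢ² = (81 + 676 + 1764 + 25)/82² = 2546/6724
Gini = 1 - Σpᵢ² = 1 - 2546/6724 = 0.6214

0.6214


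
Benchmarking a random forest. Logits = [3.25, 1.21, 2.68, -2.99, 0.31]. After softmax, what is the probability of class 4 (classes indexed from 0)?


Exponentials: e^3.25=25.7903, e^1.21=3.3535, e^2.68=14.5851, e^-2.99=0.0503, e^0.31=1.3634
Sum = 45.1426
Softmax = [0.5713, 0.0743, 0.3231, 0.0011, 0.0302]
p[4] = 1.3634/45.1426 = 0.0302

0.0302


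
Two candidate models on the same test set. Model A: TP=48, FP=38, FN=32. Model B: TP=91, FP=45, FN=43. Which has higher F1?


Model A: P=48/86=0.5581, R=48/80=0.6, F1=2PR/(P+R)=2TP/(2TP+FP+FN)=96/166=0.5783
Model B: P=91/136=0.6691, R=91/134=0.6791, F1=2PR/(P+R)=2TP/(2TP+FP+FN)=182/270=0.6741
0.5783 < 0.6741 → Model B

Model B


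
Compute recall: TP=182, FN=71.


Recall = TP/(TP+FN)
= 182/(182+71)
= 182/253 = 71.94%

71.94%


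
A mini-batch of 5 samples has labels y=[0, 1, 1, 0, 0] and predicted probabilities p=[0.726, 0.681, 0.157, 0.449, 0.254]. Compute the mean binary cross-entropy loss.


L[0] = -ln(1-0.726) = -ln(0.274) = 1.2946
L[1] = -ln(0.681) = 0.3842
L[2] = -ln(0.157) = 1.8515
L[3] = -ln(1-0.449) = -ln(0.551) = 0.596
L[4] = -ln(1-0.254) = -ln(0.746) = 0.293
mean = (1.2946 + 0.3842 + 1.8515 + 0.596 + 0.293)/5 = 0.8839

0.8839


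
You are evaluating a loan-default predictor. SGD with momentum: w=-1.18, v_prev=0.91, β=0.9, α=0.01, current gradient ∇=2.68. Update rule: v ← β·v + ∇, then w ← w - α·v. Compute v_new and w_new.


v_new = 0.9·0.91 + 2.68 = 0.819 + 2.68 = 3.499
w_new = -1.18 - 0.01·3.499 = -1.18 - 0.03499 = -1.21499

v_new=3.499, w_new=-1.21499


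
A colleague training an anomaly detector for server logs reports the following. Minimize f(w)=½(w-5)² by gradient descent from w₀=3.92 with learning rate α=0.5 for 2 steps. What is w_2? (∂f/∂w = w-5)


step 1: grad = 3.92-5 = -1.08; w = 3.92 - 0.5·(-1.08) = 4.46
step 2: grad = 4.46-5 = -0.54; w = 4.46 - 0.5·(-0.54) = 4.73

4.73


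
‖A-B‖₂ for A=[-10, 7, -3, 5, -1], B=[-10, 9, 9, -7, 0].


d = √((-10+ 10)² + (7-9)² + (-3-9)² + (5+ 7)² + (-1-0)²)
  = √(0 + 4 + 144 + 144 + 1)
  = √293 = 17.1172

17.1172


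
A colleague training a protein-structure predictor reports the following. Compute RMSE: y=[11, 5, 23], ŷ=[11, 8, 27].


MSE = 25/3 = 8.3333
RMSE = √(25/3) = 2.8868

2.8868


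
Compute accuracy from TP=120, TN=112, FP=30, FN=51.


Accuracy = (TP+TN)/(TP+TN+FP+FN)
= (120+112)/(313)
= 232/313 = 74.12%

74.12%


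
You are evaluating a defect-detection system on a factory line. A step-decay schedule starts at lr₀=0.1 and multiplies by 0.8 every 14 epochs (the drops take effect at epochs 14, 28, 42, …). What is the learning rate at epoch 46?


n_drops = ⌊46/14⌋ = 3
lr = 0.1·0.8^3 = 0.1·0.512 = 0.0512

0.0512


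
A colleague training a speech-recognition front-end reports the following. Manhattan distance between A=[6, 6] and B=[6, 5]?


d = |6-6| + |6-5|
  = 0 + 1
  = 1

1


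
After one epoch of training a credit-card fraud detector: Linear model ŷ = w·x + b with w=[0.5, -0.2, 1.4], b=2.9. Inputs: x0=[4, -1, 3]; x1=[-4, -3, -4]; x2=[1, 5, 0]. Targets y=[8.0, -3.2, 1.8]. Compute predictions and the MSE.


ŷ0 = (0.5)·(4) + (-0.2)·(-1) + (1.4)·(3) + 2.9 = 9.3
ŷ1 = (0.5)·(-4) + (-0.2)·(-3) + (1.4)·(-4) + 2.9 = -4.1
ŷ2 = (0.5)·(1) + (-0.2)·(5) + (1.4)·(0) + 2.9 = 2.4
errors² = [1.69, 0.81, 0.36]
MSE = 2.8600/3 = 0.9533

0.9533


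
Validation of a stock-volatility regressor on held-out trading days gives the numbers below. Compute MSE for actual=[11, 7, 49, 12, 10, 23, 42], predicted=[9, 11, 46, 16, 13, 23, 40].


Squared errors: (11-9)²=4, (7-11)²=16, (49-46)²=9, (12-16)²=16, (10-13)²=9, (23-23)²=0, (42-40)²=4
Sum = 58
MSE = 58/7 = 58/7

58/7


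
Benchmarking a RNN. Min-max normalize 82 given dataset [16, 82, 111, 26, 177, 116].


min=16, max=177
(82-16)/(177-16) = 66/161 = 0.4099

0.4099


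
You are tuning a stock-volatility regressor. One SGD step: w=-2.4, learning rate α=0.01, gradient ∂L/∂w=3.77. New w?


w_new = w - α·∇
= -2.4 - 0.01·3.77
= -2.4 - 0.0377
= -2.4377

-2.4377


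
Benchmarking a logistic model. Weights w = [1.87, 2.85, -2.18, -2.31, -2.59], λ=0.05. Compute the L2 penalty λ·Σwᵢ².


‖w‖₂² = (1.87)² + (2.85)² + (-2.18)² + (-2.31)² + (-2.59)²
     = 3.4969 + 8.1225 + 4.7524 + 5.3361 + 6.7081
     = 28.416
λ·‖w‖₂² = 0.05·28.416 = 1.4208

1.4208


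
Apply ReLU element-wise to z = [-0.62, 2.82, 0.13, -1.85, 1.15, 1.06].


ReLU(-0.62) = max(0, -0.62) = 0.0
ReLU(2.82) = max(0, 2.82) = 2.82
ReLU(0.13) = max(0, 0.13) = 0.13
ReLU(-1.85) = max(0, -1.85) = 0.0
ReLU(1.15) = max(0, 1.15) = 1.15
ReLU(1.06) = max(0, 1.06) = 1.06
result = [0.0, 2.82, 0.13, 0.0, 1.15, 1.06]

[0.0, 2.82, 0.13, 0.0, 1.15, 1.06]


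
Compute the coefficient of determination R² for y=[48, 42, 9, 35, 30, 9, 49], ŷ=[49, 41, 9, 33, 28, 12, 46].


ȳ = 31.7143
SS_res = Σ(y-ŷ)² = 28
SS_tot = Σ(y-ȳ)² = 1715.43
R² = 1 - SS_res/SS_tot = 1 - 0.0163 = 0.9837

0.9837


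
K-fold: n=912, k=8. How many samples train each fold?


Fold size = 912/8 = 114
Training per fold = 912 - 114 = 798

798


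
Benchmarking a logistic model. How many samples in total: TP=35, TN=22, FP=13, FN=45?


Total = TP + TN + FP + FN
= 35 + 22 + 13 + 45
= 115
(Predicted positive: 48, predicted negative: 67)

115


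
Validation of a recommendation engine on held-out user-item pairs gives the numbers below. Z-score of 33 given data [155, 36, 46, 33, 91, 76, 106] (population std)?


μ = 77.5714, σ = 40.8791
z = (33 - 77.5714)/40.8791 = -1.0903

-1.0903


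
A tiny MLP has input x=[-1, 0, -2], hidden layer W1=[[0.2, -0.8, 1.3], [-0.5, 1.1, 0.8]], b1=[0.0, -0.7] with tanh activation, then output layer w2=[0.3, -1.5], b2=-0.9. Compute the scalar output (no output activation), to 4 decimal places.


z1[0] = (0.2)·(-1) + (-0.8)·(0) + (1.3)·(-2) + 0.0 = -2.8
z1[1] = (-0.5)·(-1) + (1.1)·(0) + (0.8)·(-2) - 0.7 = -1.8
h = tanh(z1) = [-0.9926, -0.9468]
output = (0.3)·(-0.9926) + (-1.5)·(-0.9468) - 0.9 = 0.2224

0.2224


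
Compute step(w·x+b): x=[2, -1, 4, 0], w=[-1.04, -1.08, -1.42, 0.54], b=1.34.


z = (2)·(-1.04) + (-1)·(-1.08) + (4)·(-1.42) + (0)·(0.54) + 1.34
  = -5.34
step(z) = 0 (z<0)

0


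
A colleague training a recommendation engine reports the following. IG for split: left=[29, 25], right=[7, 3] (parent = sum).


Parent = [36, 28], H_parent = 0.9887
H_left = 0.996 (n=54), H_right = 0.8813 (n=10)
H_children = (54/64)·0.996 + (10/64)·0.8813 = 0.9781
IG = 0.9887 - 0.9781 = 0.0106

0.0106


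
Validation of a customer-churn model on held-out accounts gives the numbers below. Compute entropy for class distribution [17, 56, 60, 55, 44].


Probabilities: [17/232, 56/232, 60/232, 55/232, 44/232] ≈ [0.0733, 0.2414, 0.2586, 0.2371, 0.1897]
H = -((17/232)·log₂(17/232) + (56/232)·log₂(56/232) + (60/232)·log₂(60/232) + (55/232)·log₂(55/232) + (44/232)·log₂(44/232))
  = 2.2231 bits

2.2231 bits


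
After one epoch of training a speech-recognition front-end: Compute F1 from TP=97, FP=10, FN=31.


Precision = 97/107 = 0.9065
Recall = 97/128 = 0.7578
F1 = 2·P·R/(P+R) = 2·TP/(2·TP+FP+FN) = 194/(194+10+31) = 194/235 = 0.8255

0.8255


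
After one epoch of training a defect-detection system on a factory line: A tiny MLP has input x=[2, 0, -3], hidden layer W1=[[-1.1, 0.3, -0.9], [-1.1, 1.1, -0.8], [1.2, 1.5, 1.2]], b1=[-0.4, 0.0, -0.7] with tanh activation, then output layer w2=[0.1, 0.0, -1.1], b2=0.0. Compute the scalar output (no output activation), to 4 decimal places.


z1[0] = (-1.1)·(2) + (0.3)·(0) + (-0.9)·(-3) - 0.4 = 0.1
z1[1] = (-1.1)·(2) + (1.1)·(0) + (-0.8)·(-3) + 0.0 = 0.2
z1[2] = (1.2)·(2) + (1.5)·(0) + (1.2)·(-3) - 0.7 = -1.9
h = tanh(z1) = [0.0997, 0.1974, -0.9562]
output = (0.1)·(0.0997) + (0.0)·(0.1974) + (-1.1)·(-0.9562) + 0.0 = 1.0618

1.0618


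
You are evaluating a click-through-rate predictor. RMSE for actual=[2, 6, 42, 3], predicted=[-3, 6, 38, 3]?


MSE = 41/4 = 10.25
RMSE = √(41/4) = 3.2016

3.2016


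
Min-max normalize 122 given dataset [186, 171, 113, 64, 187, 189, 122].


min=64, max=189
(122-64)/(189-64) = 58/125 = 0.464

0.464


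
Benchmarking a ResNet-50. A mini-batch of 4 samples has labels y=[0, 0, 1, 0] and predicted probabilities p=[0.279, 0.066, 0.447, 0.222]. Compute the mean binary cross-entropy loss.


L[0] = -ln(1-0.279) = -ln(0.721) = 0.3271
L[1] = -ln(1-0.066) = -ln(0.934) = 0.0683
L[2] = -ln(0.447) = 0.8052
L[3] = -ln(1-0.222) = -ln(0.778) = 0.251
mean = (0.3271 + 0.0683 + 0.8052 + 0.251)/4 = 0.3629

0.3629


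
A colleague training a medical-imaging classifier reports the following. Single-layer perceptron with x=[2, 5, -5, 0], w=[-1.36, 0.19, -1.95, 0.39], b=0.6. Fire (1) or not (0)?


z = (2)·(-1.36) + (5)·(0.19) + (-5)·(-1.95) + (0)·(0.39) + 0.6
  = 8.58
step(z) = 1 (z≥0)

1


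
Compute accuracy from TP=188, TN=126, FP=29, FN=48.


Accuracy = (TP+TN)/(TP+TN+FP+FN)
= (188+126)/(391)
= 314/391 = 80.31%

80.31%


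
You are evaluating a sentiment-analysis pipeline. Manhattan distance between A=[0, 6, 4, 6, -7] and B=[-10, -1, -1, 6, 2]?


d = |0+ 10| + |6+ 1| + |4+ 1| + |6-6| + |-7-2|
  = 10 + 7 + 5 + 0 + 9
  = 31

31


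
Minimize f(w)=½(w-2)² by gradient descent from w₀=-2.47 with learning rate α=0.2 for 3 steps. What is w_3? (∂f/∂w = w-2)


step 1: grad = -2.47-2 = -4.47; w = -2.47 - 0.2·(-4.47) = -1.576
step 2: grad = -1.576-2 = -3.576; w = -1.576 - 0.2·(-3.576) = -0.8608
step 3: grad = -0.8608-2 = -2.8608; w = -0.8608 - 0.2·(-2.8608) = -0.28864

-0.28864


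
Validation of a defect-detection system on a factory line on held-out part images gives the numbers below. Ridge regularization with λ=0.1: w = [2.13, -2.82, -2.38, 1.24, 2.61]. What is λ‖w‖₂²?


‖w‖₂² = (2.13)² + (-2.82)² + (-2.38)² + (1.24)² + (2.61)²
     = 4.5369 + 7.9524 + 5.6644 + 1.5376 + 6.8121
     = 26.5034
λ·‖w‖₂² = 0.1·26.5034 = 2.65034

2.65034


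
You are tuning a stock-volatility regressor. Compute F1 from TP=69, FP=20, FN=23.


Precision = 69/89 = 0.7753
Recall = 69/92 = 0.75
F1 = 2·P·R/(P+R) = 2·TP/(2·TP+FP+FN) = 138/(138+20+23) = 138/181 = 0.7624

0.7624


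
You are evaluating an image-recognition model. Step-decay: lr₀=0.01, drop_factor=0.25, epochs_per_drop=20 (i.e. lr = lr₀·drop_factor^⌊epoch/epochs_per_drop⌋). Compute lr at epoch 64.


n_drops = ⌊64/20⌋ = 3
lr = 0.01·0.25^3 = 0.01·0.015625 = 0.00015625

0.00015625


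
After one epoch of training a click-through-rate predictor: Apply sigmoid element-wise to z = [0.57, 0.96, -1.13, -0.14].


σ(0.57) = 1/(1+e^-0.57) = 0.6388
σ(0.96) = 1/(1+e^-0.96) = 0.7231
σ(-1.13) = 1/(1+e^1.13) = 0.2442
σ(-0.14) = 1/(1+e^0.14) = 0.4651
result = [0.6388, 0.7231, 0.2442, 0.4651]

[0.6388, 0.7231, 0.2442, 0.4651]


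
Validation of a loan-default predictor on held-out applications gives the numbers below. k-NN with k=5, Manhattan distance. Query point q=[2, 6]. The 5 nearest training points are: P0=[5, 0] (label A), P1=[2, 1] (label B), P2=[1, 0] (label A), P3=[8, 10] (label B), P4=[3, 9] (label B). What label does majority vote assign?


d(q,P0) = 9  (label A)
d(q,P1) = 5  (label B)
d(q,P2) = 7  (label A)
d(q,P3) = 10  (label B)
d(q,P4) = 4  (label B)
Votes: A=2, B=3
Majority → B

B


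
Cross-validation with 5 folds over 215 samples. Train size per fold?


Fold size = 215/5 = 43
Training per fold = 215 - 43 = 172

172


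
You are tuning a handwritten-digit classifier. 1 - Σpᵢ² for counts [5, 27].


Probabilities: [5/32, 27/32] ≈ [0.1562, 0.8438]
Σpᵢ² = (25 + 729)/32² = 754/1024
Gini = 1 - Σpᵢ² = 1 - 754/1024 = 0.2637

0.2637


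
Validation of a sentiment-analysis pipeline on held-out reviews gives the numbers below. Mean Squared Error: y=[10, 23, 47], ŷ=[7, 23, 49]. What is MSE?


Squared errors: (10-7)²=9, (23-23)²=0, (47-49)²=4
Sum = 13
MSE = 13/3 = 13/3

13/3


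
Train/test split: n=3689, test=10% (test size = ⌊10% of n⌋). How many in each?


Test = ⌊3689·10/100⌋ = 368
Train = 3689 - 368 = 3321

Train: 3321, Test: 368


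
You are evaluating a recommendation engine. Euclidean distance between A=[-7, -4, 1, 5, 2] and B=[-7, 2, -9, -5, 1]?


d = √((-7+ 7)² + (-4-2)² + (1+ 9)² + (5+ 5)² + (2-1)²)
  = √(0 + 36 + 100 + 100 + 1)
  = √237 = 15.3948

15.3948


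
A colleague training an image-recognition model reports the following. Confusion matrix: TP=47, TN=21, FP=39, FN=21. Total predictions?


Total = TP + TN + FP + FN
= 47 + 21 + 39 + 21
= 128
(Predicted positive: 86, predicted negative: 42)

128


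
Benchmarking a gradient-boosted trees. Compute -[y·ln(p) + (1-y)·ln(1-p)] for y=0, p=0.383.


BCE = -[y·ln(p) + (1-y)·ln(1-p)]
= -0 - 1·ln(1-0.383)
= -ln(0.617) = 0.4829

0.4829


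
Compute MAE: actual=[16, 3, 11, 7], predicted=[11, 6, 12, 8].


Absolute errors: |16-11|=5, |3-6|=3, |11-12|=1, |7-8|=1
Sum = 10
MAE = 10/4 = 5/2

5/2


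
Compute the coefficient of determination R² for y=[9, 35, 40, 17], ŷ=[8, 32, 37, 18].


ȳ = 25.25
SS_res = Σ(y-ŷ)² = 20
SS_tot = Σ(y-ȳ)² = 644.75
R² = 1 - SS_res/SS_tot = 1 - 0.031 = 0.969

0.969


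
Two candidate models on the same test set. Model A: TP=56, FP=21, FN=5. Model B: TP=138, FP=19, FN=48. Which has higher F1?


Model A: P=56/77=0.7273, R=56/61=0.918, F1=2PR/(P+R)=2TP/(2TP+FP+FN)=112/138=0.8116
Model B: P=138/157=0.879, R=138/186=0.7419, F1=2PR/(P+R)=2TP/(2TP+FP+FN)=276/343=0.8047
0.8116 > 0.8047 → Model A

Model A


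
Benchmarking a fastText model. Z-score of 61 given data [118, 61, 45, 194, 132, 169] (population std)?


μ = 119.8333, σ = 53.4335
z = (61 - 119.8333)/53.4335 = -1.1011

-1.1011


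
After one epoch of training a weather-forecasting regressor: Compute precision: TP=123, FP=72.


Precision = TP/(TP+FP)
= 123/(123+72)
= 123/195 = 63.08%

63.08%


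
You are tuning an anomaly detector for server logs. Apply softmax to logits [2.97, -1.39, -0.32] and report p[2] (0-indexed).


Exponentials: e^2.97=19.4919, e^-1.39=0.2491, e^-0.32=0.7261
Sum = 20.4671
Softmax = [0.9524, 0.0122, 0.0355]
p[2] = 0.7261/20.4671 = 0.0355

0.0355


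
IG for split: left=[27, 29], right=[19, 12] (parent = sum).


Parent = [46, 41], H_parent = 0.9976
H_left = 0.9991 (n=56), H_right = 0.9629 (n=31)
H_children = (56/87)·0.9991 + (31/87)·0.9629 = 0.9862
IG = 0.9976 - 0.9862 = 0.0114

0.0114


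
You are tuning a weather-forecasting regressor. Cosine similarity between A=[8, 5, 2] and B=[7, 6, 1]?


A·B = 8·7 + 5·6 + 2·1 = 88
‖A‖ = √93 = 9.6437, ‖B‖ = √86 = 9.2736
cos = 88/(√93·√86) = 88/√7998 = 0.984

0.984


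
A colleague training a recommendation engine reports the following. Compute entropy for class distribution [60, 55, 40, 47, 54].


Probabilities: [60/256, 55/256, 40/256, 47/256, 54/256] ≈ [0.2344, 0.2148, 0.1562, 0.1836, 0.2109]
H = -((60/256)·log₂(60/256) + (55/256)·log₂(55/256) + (40/256)·log₂(40/256) + (47/256)·log₂(47/256) + (54/256)·log₂(54/256))
  = 2.3082 bits

2.3082 bits


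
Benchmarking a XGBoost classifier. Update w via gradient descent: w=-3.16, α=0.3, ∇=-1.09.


w_new = w - α·∇
= -3.16 - 0.3·-1.09
= -3.16 + 0.327
= -2.833

-2.833


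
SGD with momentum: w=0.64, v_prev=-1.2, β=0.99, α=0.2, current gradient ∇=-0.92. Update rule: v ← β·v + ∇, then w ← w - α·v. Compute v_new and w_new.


v_new = 0.99·-1.2 - 0.92 = -1.188 - 0.92 = -2.108
w_new = 0.64 - 0.2·-2.108 = 0.64 + 0.4216 = 1.0616

v_new=-2.108, w_new=1.0616


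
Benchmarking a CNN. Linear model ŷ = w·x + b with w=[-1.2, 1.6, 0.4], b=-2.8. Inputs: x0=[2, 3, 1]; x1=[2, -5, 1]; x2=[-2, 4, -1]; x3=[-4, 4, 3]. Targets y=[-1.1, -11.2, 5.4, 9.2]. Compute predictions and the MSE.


ŷ0 = (-1.2)·(2) + (1.6)·(3) + (0.4)·(1) - 2.8 = 0.0
ŷ1 = (-1.2)·(2) + (1.6)·(-5) + (0.4)·(1) - 2.8 = -12.8
ŷ2 = (-1.2)·(-2) + (1.6)·(4) + (0.4)·(-1) - 2.8 = 5.6
ŷ3 = (-1.2)·(-4) + (1.6)·(4) + (0.4)·(3) - 2.8 = 9.6
errors² = [1.21, 2.56, 0.04, 0.16]
MSE = 3.9700/4 = 0.9925

0.9925


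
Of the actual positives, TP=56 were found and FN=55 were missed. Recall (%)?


Recall = TP/(TP+FN)
= 56/(56+55)
= 56/111 = 50.45%

50.45%


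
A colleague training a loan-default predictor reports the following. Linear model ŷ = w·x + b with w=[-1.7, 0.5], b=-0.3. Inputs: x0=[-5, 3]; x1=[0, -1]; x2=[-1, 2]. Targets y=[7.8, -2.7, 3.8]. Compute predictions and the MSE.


ŷ0 = (-1.7)·(-5) + (0.5)·(3) - 0.3 = 9.7
ŷ1 = (-1.7)·(0) + (0.5)·(-1) - 0.3 = -0.8
ŷ2 = (-1.7)·(-1) + (0.5)·(2) - 0.3 = 2.4
errors² = [3.61, 3.61, 1.96]
MSE = 9.1800/3 = 3.06

3.06


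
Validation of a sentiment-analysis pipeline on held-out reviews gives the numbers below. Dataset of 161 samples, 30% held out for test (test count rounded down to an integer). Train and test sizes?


Test = ⌊161·30/100⌋ = 48
Train = 161 - 48 = 113

Train: 113, Test: 48


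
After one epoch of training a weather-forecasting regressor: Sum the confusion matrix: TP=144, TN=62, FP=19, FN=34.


Total = TP + TN + FP + FN
= 144 + 62 + 19 + 34
= 259
(Predicted positive: 163, predicted negative: 96)

259


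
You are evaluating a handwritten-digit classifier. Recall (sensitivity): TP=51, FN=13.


Recall = TP/(TP+FN)
= 51/(51+13)
= 51/64 = 79.69%

79.69%


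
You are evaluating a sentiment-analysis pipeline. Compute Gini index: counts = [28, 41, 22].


Probabilities: [28/91, 41/91, 22/91] ≈ [0.3077, 0.4505, 0.2418]
Σpᵢ² = (784 + 1681 + 484)/91² = 2949/8281
Gini = 1 - Σpᵢ² = 1 - 2949/8281 = 0.6439

0.6439


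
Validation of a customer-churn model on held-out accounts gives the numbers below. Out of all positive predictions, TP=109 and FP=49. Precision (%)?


Precision = TP/(TP+FP)
= 109/(109+49)
= 109/158 = 68.99%

68.99%


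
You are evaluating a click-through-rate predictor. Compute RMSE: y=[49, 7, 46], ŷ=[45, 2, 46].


MSE = 41/3 = 13.6667
RMSE = √(41/3) = 3.6968

3.6968


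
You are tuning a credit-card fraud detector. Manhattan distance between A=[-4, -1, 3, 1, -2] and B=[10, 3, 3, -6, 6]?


d = |-4-10| + |-1-3| + |3-3| + |1+ 6| + |-2-6|
  = 14 + 4 + 0 + 7 + 8
  = 33

33


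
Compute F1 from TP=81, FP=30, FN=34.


Precision = 81/111 = 0.7297
Recall = 81/115 = 0.7043
F1 = 2·P·R/(P+R) = 2·TP/(2·TP+FP+FN) = 162/(162+30+34) = 162/226 = 0.7168

0.7168


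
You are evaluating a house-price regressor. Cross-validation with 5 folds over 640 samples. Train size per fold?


Fold size = 640/5 = 128
Training per fold = 640 - 128 = 512

512


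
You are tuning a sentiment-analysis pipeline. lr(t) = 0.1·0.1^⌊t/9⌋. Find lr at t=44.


n_drops = ⌊44/9⌋ = 4
lr = 0.1·0.1^4 = 0.1·0.0001 = 0.00001

0.00001


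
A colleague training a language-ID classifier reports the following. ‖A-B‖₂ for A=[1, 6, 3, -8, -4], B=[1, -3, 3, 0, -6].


d = √((1-1)² + (6+ 3)² + (3-3)² + (-8-0)² + (-4+ 6)²)
  = √(0 + 81 + 0 + 64 + 4)
  = √149 = 12.2066

12.2066


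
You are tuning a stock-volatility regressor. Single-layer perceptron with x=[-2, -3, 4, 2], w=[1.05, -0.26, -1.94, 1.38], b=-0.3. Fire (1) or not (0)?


z = (-2)·(1.05) + (-3)·(-0.26) + (4)·(-1.94) + (2)·(1.38) - 0.3
  = -6.62
step(z) = 0 (z<0)

0


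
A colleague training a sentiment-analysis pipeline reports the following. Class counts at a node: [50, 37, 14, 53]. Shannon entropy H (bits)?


Probabilities: [50/154, 37/154, 14/154, 53/154] ≈ [0.3247, 0.2403, 0.0909, 0.3442]
H = -((50/154)·log₂(50/154) + (37/154)·log₂(37/154) + (14/154)·log₂(14/154) + (53/154)·log₂(53/154))
  = 1.8653 bits

1.8653 bits


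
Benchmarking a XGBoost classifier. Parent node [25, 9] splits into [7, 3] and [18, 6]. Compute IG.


Parent = [25, 9], H_parent = 0.8338
H_left = 0.8813 (n=10), H_right = 0.8113 (n=24)
H_children = (10/34)·0.8813 + (24/34)·0.8113 = 0.8319
IG = 0.8338 - 0.8319 = 0.0019

0.0019


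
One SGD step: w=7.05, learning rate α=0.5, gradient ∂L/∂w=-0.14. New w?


w_new = w - α·∇
= 7.05 - 0.5·-0.14
= 7.05 + 0.07
= 7.12

7.12
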